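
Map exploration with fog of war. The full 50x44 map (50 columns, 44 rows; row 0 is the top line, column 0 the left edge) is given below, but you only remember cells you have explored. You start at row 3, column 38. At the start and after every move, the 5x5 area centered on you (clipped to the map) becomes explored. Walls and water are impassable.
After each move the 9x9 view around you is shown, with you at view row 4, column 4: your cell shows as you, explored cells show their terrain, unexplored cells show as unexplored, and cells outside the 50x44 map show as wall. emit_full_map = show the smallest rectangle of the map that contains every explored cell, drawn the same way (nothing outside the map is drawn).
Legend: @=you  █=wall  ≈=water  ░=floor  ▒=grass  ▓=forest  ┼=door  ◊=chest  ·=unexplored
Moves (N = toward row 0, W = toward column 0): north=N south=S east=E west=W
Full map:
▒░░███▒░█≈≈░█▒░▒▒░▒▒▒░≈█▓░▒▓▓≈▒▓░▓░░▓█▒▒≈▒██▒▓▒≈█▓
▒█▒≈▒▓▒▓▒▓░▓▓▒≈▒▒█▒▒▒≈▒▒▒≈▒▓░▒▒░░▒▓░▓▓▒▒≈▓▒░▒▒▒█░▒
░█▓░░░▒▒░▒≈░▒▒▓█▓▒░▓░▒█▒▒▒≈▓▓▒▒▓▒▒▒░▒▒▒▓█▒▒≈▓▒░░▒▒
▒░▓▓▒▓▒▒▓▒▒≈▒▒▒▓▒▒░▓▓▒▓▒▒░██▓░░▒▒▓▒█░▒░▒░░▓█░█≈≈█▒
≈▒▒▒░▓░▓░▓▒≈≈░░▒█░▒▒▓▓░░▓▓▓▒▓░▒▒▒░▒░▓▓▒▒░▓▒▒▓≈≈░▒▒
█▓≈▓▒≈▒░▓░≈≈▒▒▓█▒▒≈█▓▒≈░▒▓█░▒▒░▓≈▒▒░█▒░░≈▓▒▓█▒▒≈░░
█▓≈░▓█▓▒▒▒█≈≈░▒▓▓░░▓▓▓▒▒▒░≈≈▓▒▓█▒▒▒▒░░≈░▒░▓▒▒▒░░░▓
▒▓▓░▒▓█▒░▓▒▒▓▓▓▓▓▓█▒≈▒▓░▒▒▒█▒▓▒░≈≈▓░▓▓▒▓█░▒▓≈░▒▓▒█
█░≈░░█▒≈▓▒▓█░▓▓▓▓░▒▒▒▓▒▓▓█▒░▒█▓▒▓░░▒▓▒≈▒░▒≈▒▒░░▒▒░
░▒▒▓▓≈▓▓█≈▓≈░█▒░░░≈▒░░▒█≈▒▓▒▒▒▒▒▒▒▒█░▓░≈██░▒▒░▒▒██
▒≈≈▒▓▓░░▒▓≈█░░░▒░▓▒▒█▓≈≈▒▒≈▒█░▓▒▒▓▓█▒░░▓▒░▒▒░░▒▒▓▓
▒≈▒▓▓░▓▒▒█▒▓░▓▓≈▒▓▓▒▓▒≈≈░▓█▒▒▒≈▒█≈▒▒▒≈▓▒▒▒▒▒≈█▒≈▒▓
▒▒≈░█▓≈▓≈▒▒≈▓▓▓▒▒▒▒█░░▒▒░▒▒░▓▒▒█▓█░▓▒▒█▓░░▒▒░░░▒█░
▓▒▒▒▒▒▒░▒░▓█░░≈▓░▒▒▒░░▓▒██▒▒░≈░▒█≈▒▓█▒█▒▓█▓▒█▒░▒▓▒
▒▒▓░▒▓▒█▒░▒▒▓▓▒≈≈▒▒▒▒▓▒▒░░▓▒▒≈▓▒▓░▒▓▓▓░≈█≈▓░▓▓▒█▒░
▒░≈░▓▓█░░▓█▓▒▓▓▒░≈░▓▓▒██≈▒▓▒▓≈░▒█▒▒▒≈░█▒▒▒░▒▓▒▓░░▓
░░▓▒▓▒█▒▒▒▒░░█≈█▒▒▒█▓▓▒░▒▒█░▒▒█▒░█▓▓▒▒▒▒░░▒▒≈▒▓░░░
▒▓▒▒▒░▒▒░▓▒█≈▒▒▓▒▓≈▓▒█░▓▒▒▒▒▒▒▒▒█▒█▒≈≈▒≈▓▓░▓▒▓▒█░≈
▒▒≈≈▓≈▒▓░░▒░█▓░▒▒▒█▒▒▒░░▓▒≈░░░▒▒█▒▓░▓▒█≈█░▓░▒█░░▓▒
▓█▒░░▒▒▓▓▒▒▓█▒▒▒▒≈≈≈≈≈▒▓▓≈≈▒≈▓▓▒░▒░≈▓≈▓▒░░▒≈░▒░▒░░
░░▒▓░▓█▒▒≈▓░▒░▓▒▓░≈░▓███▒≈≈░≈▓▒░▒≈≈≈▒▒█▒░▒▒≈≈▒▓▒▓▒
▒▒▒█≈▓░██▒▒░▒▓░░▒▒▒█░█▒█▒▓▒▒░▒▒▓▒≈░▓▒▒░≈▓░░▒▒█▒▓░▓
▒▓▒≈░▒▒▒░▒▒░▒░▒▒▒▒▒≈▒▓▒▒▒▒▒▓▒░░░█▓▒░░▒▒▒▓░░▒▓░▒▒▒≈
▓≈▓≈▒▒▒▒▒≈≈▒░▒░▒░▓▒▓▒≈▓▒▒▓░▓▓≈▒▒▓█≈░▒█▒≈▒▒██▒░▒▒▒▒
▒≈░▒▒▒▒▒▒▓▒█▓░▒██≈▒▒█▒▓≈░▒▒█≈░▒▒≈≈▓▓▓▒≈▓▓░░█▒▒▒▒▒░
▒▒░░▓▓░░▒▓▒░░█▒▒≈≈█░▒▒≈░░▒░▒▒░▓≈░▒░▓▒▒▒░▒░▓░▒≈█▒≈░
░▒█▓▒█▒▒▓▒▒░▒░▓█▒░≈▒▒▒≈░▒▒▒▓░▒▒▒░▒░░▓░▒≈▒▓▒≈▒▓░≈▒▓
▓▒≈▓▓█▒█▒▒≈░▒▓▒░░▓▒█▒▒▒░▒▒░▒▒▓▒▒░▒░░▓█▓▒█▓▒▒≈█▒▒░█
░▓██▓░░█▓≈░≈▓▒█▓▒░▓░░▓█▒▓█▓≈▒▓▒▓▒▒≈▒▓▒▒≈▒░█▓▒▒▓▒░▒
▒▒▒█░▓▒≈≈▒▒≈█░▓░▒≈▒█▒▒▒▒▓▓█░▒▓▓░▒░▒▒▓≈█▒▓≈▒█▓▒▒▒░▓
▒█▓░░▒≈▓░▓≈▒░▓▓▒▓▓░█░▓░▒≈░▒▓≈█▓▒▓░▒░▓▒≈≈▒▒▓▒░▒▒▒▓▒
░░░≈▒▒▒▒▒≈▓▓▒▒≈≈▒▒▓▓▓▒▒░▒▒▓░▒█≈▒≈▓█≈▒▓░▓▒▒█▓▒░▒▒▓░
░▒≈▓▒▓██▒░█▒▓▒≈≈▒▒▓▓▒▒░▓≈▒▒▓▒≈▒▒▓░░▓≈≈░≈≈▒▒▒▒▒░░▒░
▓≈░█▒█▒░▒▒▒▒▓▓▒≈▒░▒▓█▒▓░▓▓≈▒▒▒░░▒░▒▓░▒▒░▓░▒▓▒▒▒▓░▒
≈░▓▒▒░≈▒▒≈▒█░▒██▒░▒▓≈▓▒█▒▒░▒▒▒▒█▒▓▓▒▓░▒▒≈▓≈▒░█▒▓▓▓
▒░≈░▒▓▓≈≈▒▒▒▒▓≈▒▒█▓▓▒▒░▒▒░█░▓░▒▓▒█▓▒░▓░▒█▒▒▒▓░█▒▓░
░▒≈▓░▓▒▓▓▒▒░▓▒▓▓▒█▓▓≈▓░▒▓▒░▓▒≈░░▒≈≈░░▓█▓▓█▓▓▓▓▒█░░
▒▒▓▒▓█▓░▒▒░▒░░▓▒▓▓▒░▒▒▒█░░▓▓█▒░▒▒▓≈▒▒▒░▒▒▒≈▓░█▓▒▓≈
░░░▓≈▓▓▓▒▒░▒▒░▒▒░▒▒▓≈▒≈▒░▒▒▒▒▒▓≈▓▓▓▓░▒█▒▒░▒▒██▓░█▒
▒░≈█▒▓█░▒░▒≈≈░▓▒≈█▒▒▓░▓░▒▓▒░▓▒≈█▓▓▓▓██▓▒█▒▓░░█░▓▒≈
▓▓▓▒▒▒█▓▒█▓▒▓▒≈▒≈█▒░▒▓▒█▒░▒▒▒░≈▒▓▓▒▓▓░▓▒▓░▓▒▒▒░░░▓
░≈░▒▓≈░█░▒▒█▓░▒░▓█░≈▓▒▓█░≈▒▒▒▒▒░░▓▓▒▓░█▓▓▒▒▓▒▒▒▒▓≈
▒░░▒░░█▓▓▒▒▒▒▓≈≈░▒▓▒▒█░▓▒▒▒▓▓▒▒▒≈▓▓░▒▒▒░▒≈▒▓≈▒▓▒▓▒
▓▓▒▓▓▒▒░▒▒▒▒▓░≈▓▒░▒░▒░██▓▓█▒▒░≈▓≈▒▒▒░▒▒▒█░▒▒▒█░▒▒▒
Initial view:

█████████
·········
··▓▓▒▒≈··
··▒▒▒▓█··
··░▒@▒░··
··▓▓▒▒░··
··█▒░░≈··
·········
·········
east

█████████
·········
·▓▓▒▒≈▓··
·▒▒▒▓█▒··
·░▒░@░░··
·▓▓▒▒░▓··
·█▒░░≈▓··
·········
·········

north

█████████
█████████
··█▒▒≈▒··
·▓▓▒▒≈▓··
·▒▒▒@█▒··
·░▒░▒░░··
·▓▓▒▒░▓··
·█▒░░≈▓··
·········

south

█████████
··█▒▒≈▒··
·▓▓▒▒≈▓··
·▒▒▒▓█▒··
·░▒░@░░··
·▓▓▒▒░▓··
·█▒░░≈▓··
·········
·········

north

█████████
█████████
··█▒▒≈▒··
·▓▓▒▒≈▓··
·▒▒▒@█▒··
·░▒░▒░░··
·▓▓▒▒░▓··
·█▒░░≈▓··
·········

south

█████████
··█▒▒≈▒··
·▓▓▒▒≈▓··
·▒▒▒▓█▒··
·░▒░@░░··
·▓▓▒▒░▓··
·█▒░░≈▓··
·········
·········

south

··█▒▒≈▒··
·▓▓▒▒≈▓··
·▒▒▒▓█▒··
·░▒░▒░░··
·▓▓▒@░▓··
·█▒░░≈▓··
··░≈░▒░··
·········
·········

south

·▓▓▒▒≈▓··
·▒▒▒▓█▒··
·░▒░▒░░··
·▓▓▒▒░▓··
·█▒░@≈▓··
··░≈░▒░··
··▓▒▓█░··
·········
·········

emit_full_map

·█▒▒≈▒
▓▓▒▒≈▓
▒▒▒▓█▒
░▒░▒░░
▓▓▒▒░▓
█▒░@≈▓
·░≈░▒░
·▓▒▓█░

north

··█▒▒≈▒··
·▓▓▒▒≈▓··
·▒▒▒▓█▒··
·░▒░▒░░··
·▓▓▒@░▓··
·█▒░░≈▓··
··░≈░▒░··
··▓▒▓█░··
·········

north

█████████
··█▒▒≈▒··
·▓▓▒▒≈▓··
·▒▒▒▓█▒··
·░▒░@░░··
·▓▓▒▒░▓··
·█▒░░≈▓··
··░≈░▒░··
··▓▒▓█░··

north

█████████
█████████
··█▒▒≈▒··
·▓▓▒▒≈▓··
·▒▒▒@█▒··
·░▒░▒░░··
·▓▓▒▒░▓··
·█▒░░≈▓··
··░≈░▒░··

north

█████████
█████████
█████████
··█▒▒≈▒··
·▓▓▒@≈▓··
·▒▒▒▓█▒··
·░▒░▒░░··
·▓▓▒▒░▓··
·█▒░░≈▓··

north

█████████
█████████
█████████
█████████
··█▒@≈▒··
·▓▓▒▒≈▓··
·▒▒▒▓█▒··
·░▒░▒░░··
·▓▓▒▒░▓··

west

█████████
█████████
█████████
█████████
··▓█@▒≈▒·
··▓▓▒▒≈▓·
··▒▒▒▓█▒·
··░▒░▒░░·
··▓▓▒▒░▓·

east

█████████
█████████
█████████
█████████
·▓█▒@≈▒··
·▓▓▒▒≈▓··
·▒▒▒▓█▒··
·░▒░▒░░··
·▓▓▒▒░▓··

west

█████████
█████████
█████████
█████████
··▓█@▒≈▒·
··▓▓▒▒≈▓·
··▒▒▒▓█▒·
··░▒░▒░░·
··▓▓▒▒░▓·

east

█████████
█████████
█████████
█████████
·▓█▒@≈▒··
·▓▓▒▒≈▓··
·▒▒▒▓█▒··
·░▒░▒░░··
·▓▓▒▒░▓··


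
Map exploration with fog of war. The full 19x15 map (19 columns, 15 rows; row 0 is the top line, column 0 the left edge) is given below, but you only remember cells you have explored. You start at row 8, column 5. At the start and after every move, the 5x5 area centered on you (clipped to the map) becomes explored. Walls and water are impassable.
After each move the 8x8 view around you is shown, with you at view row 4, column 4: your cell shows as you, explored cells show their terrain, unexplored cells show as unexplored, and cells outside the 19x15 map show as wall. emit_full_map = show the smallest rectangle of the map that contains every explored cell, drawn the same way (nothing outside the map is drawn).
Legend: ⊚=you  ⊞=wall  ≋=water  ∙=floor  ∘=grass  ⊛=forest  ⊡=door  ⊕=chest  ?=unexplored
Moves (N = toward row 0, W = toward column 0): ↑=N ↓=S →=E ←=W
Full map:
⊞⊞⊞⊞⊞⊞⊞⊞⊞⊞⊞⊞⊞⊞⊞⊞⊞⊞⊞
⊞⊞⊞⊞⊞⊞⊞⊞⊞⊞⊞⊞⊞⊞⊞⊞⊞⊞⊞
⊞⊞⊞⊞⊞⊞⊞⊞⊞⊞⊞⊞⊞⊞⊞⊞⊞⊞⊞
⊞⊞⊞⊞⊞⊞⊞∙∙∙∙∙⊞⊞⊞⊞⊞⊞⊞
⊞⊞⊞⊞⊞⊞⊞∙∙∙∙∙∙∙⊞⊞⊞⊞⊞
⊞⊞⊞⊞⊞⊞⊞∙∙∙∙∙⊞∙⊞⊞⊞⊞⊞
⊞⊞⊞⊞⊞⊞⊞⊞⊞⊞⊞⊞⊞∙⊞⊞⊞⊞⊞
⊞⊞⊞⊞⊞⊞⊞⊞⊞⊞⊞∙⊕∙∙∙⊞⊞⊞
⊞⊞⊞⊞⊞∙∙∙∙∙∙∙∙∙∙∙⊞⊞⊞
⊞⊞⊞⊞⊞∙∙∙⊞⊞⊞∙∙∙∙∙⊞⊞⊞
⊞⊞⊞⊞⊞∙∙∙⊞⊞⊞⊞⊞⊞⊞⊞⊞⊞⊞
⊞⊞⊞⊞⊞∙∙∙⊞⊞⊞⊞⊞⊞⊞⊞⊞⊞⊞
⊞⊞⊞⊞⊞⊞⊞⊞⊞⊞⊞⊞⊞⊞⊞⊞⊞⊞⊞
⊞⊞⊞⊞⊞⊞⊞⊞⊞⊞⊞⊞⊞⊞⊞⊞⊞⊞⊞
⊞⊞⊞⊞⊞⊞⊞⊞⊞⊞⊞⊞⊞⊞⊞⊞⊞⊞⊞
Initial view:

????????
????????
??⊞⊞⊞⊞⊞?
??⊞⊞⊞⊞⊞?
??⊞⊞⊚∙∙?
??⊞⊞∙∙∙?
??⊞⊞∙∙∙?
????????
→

????????
????????
?⊞⊞⊞⊞⊞⊞?
?⊞⊞⊞⊞⊞⊞?
?⊞⊞∙⊚∙∙?
?⊞⊞∙∙∙⊞?
?⊞⊞∙∙∙⊞?
????????

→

????????
????????
⊞⊞⊞⊞⊞⊞⊞?
⊞⊞⊞⊞⊞⊞⊞?
⊞⊞∙∙⊚∙∙?
⊞⊞∙∙∙⊞⊞?
⊞⊞∙∙∙⊞⊞?
????????

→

????????
????????
⊞⊞⊞⊞⊞⊞⊞?
⊞⊞⊞⊞⊞⊞⊞?
⊞∙∙∙⊚∙∙?
⊞∙∙∙⊞⊞⊞?
⊞∙∙∙⊞⊞⊞?
????????

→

????????
????????
⊞⊞⊞⊞⊞⊞⊞?
⊞⊞⊞⊞⊞⊞∙?
∙∙∙∙⊚∙∙?
∙∙∙⊞⊞⊞∙?
∙∙∙⊞⊞⊞⊞?
????????

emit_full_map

⊞⊞⊞⊞⊞⊞⊞⊞⊞
⊞⊞⊞⊞⊞⊞⊞⊞∙
⊞⊞∙∙∙∙⊚∙∙
⊞⊞∙∙∙⊞⊞⊞∙
⊞⊞∙∙∙⊞⊞⊞⊞

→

????????
????????
⊞⊞⊞⊞⊞⊞⊞?
⊞⊞⊞⊞⊞∙⊕?
∙∙∙∙⊚∙∙?
∙∙⊞⊞⊞∙∙?
∙∙⊞⊞⊞⊞⊞?
????????

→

????????
????????
⊞⊞⊞⊞⊞⊞∙?
⊞⊞⊞⊞∙⊕∙?
∙∙∙∙⊚∙∙?
∙⊞⊞⊞∙∙∙?
∙⊞⊞⊞⊞⊞⊞?
????????

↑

????????
????????
??∙∙∙⊞∙?
⊞⊞⊞⊞⊞⊞∙?
⊞⊞⊞⊞⊚⊕∙?
∙∙∙∙∙∙∙?
∙⊞⊞⊞∙∙∙?
∙⊞⊞⊞⊞⊞⊞?

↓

????????
??∙∙∙⊞∙?
⊞⊞⊞⊞⊞⊞∙?
⊞⊞⊞⊞∙⊕∙?
∙∙∙∙⊚∙∙?
∙⊞⊞⊞∙∙∙?
∙⊞⊞⊞⊞⊞⊞?
????????

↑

????????
????????
??∙∙∙⊞∙?
⊞⊞⊞⊞⊞⊞∙?
⊞⊞⊞⊞⊚⊕∙?
∙∙∙∙∙∙∙?
∙⊞⊞⊞∙∙∙?
∙⊞⊞⊞⊞⊞⊞?

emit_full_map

??????∙∙∙⊞∙
⊞⊞⊞⊞⊞⊞⊞⊞⊞⊞∙
⊞⊞⊞⊞⊞⊞⊞⊞⊚⊕∙
⊞⊞∙∙∙∙∙∙∙∙∙
⊞⊞∙∙∙⊞⊞⊞∙∙∙
⊞⊞∙∙∙⊞⊞⊞⊞⊞⊞

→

????????
????????
?∙∙∙⊞∙⊞?
⊞⊞⊞⊞⊞∙⊞?
⊞⊞⊞∙⊚∙∙?
∙∙∙∙∙∙∙?
⊞⊞⊞∙∙∙∙?
⊞⊞⊞⊞⊞⊞??

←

????????
????????
??∙∙∙⊞∙⊞
⊞⊞⊞⊞⊞⊞∙⊞
⊞⊞⊞⊞⊚⊕∙∙
∙∙∙∙∙∙∙∙
∙⊞⊞⊞∙∙∙∙
∙⊞⊞⊞⊞⊞⊞?

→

????????
????????
?∙∙∙⊞∙⊞?
⊞⊞⊞⊞⊞∙⊞?
⊞⊞⊞∙⊚∙∙?
∙∙∙∙∙∙∙?
⊞⊞⊞∙∙∙∙?
⊞⊞⊞⊞⊞⊞??

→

????????
????????
∙∙∙⊞∙⊞⊞?
⊞⊞⊞⊞∙⊞⊞?
⊞⊞∙⊕⊚∙∙?
∙∙∙∙∙∙∙?
⊞⊞∙∙∙∙∙?
⊞⊞⊞⊞⊞???

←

????????
????????
?∙∙∙⊞∙⊞⊞
⊞⊞⊞⊞⊞∙⊞⊞
⊞⊞⊞∙⊚∙∙∙
∙∙∙∙∙∙∙∙
⊞⊞⊞∙∙∙∙∙
⊞⊞⊞⊞⊞⊞??

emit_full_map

??????∙∙∙⊞∙⊞⊞
⊞⊞⊞⊞⊞⊞⊞⊞⊞⊞∙⊞⊞
⊞⊞⊞⊞⊞⊞⊞⊞∙⊚∙∙∙
⊞⊞∙∙∙∙∙∙∙∙∙∙∙
⊞⊞∙∙∙⊞⊞⊞∙∙∙∙∙
⊞⊞∙∙∙⊞⊞⊞⊞⊞⊞??


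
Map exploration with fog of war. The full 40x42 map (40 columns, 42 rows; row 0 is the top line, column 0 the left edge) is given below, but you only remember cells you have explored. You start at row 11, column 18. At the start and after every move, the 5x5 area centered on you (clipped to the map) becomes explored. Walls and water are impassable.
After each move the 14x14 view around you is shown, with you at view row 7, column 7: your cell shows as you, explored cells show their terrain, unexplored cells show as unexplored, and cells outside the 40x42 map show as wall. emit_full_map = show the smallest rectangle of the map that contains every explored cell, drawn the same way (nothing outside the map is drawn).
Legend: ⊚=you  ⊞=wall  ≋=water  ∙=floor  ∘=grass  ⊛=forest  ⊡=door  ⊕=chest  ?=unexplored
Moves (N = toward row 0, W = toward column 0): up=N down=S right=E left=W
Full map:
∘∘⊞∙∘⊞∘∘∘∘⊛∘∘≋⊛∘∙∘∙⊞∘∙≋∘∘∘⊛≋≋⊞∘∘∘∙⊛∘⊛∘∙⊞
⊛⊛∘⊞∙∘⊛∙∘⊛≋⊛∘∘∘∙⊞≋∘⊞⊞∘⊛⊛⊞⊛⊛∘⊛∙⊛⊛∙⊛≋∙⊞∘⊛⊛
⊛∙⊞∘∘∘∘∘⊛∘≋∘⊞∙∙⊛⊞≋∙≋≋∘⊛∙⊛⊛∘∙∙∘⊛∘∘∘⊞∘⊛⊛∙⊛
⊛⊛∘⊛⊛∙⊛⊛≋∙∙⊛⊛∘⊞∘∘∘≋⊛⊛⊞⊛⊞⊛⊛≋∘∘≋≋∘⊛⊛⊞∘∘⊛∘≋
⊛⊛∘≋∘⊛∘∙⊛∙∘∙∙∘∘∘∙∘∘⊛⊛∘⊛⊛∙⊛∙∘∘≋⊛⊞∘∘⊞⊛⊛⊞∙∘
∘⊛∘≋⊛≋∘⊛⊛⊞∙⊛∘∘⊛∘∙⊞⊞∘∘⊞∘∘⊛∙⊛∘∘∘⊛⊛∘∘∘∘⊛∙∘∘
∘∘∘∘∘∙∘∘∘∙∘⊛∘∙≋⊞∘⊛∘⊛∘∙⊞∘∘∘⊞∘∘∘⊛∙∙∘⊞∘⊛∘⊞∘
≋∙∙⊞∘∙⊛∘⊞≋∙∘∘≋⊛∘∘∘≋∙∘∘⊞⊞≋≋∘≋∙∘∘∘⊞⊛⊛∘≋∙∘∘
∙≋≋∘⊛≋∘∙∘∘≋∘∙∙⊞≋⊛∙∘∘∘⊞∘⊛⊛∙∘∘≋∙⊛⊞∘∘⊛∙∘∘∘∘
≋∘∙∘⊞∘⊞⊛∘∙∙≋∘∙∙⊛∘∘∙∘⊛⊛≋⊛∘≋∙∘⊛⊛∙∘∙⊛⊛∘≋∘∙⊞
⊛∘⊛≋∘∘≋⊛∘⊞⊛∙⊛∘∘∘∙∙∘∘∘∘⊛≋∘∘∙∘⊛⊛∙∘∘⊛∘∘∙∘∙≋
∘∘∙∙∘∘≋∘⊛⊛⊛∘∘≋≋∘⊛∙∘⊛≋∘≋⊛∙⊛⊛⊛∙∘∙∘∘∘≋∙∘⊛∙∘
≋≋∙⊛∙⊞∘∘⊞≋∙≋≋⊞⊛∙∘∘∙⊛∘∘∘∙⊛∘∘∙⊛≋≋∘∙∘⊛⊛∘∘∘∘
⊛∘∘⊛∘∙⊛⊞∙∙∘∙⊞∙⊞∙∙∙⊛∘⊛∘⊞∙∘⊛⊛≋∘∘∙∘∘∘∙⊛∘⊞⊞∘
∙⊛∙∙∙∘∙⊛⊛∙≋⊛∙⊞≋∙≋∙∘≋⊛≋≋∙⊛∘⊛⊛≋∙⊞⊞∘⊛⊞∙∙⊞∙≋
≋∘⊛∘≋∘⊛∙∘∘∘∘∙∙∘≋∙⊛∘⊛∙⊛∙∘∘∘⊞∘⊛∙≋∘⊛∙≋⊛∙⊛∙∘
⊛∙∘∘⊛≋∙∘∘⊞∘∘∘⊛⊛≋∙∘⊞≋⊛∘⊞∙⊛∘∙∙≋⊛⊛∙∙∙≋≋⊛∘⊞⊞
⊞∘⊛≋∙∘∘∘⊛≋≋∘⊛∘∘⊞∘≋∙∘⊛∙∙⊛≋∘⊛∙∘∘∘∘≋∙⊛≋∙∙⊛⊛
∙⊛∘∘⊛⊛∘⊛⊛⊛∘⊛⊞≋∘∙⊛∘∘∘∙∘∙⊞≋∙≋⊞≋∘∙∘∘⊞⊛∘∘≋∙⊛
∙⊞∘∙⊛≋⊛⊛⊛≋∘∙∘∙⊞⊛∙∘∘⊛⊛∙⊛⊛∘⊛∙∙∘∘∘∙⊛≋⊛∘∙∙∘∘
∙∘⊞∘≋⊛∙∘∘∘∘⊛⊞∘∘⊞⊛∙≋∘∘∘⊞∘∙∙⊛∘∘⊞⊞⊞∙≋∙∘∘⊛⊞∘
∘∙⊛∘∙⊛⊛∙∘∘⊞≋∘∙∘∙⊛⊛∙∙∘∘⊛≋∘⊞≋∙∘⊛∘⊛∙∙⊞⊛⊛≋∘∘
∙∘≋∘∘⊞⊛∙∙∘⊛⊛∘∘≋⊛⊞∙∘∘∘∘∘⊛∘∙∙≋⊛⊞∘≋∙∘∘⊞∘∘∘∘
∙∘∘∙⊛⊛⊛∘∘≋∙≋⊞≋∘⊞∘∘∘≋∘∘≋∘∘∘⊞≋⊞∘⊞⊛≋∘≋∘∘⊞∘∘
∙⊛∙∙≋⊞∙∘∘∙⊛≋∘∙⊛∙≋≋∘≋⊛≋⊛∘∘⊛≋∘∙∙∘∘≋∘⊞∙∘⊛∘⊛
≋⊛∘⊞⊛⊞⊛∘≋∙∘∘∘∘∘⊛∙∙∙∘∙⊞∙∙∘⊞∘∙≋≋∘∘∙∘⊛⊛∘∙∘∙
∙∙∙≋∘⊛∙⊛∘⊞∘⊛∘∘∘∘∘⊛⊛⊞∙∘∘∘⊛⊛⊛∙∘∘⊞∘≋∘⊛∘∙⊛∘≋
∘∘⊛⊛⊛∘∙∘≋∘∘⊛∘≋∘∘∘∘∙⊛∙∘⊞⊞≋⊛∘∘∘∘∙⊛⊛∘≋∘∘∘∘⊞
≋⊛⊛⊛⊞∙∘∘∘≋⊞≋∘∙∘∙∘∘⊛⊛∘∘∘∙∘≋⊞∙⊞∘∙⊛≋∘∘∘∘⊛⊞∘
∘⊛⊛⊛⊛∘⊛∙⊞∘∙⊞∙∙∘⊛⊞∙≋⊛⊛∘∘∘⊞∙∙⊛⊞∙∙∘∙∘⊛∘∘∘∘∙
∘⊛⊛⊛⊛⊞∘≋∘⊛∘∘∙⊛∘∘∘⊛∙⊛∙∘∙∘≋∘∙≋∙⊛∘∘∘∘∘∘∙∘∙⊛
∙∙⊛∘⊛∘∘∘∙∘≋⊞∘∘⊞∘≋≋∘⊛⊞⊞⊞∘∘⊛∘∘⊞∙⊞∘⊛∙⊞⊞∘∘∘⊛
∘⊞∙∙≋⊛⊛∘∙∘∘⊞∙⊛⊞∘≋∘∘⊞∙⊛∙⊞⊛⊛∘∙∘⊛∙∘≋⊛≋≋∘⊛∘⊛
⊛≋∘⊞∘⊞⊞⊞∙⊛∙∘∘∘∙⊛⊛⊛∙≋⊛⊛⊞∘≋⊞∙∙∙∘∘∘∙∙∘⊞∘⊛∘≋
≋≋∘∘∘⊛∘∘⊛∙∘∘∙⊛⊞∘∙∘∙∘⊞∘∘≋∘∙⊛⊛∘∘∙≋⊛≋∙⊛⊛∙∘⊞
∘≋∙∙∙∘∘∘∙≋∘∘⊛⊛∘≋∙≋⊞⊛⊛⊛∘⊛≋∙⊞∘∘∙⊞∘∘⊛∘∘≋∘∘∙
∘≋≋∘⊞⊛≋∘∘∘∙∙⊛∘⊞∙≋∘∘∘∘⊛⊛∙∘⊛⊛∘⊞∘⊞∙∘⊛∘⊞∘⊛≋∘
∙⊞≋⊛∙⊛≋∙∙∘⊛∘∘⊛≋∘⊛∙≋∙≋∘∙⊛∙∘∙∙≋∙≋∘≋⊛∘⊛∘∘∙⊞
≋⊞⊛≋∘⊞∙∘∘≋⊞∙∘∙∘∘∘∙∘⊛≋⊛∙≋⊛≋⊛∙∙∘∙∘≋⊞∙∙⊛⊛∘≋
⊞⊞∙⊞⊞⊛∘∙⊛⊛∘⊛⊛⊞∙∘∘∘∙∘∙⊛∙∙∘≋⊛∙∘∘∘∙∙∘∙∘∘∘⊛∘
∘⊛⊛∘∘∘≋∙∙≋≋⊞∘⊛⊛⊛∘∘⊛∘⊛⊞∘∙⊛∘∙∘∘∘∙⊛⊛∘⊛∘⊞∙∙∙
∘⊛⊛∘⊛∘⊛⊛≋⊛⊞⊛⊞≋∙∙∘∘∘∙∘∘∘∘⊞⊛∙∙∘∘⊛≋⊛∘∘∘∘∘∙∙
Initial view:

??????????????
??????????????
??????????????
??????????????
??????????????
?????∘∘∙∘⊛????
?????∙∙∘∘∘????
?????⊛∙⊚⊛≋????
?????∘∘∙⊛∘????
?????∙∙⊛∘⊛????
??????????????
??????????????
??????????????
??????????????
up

??????????????
??????????????
??????????????
??????????????
??????????????
?????⊛∙∘∘∘????
?????∘∘∙∘⊛????
?????∙∙⊚∘∘????
?????⊛∙∘⊛≋????
?????∘∘∙⊛∘????
?????∙∙⊛∘⊛????
??????????????
??????????????
??????????????

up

??????????????
??????????????
??????????????
??????????????
??????????????
?????∘∘≋∙∘????
?????⊛∙∘∘∘????
?????∘∘⊚∘⊛????
?????∙∙∘∘∘????
?????⊛∙∘⊛≋????
?????∘∘∙⊛∘????
?????∙∙⊛∘⊛????
??????????????
??????????????

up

??????????????
??????????????
??????????????
??????????????
??????????????
?????∘⊛∘⊛∘????
?????∘∘≋∙∘????
?????⊛∙⊚∘∘????
?????∘∘∙∘⊛????
?????∙∙∘∘∘????
?????⊛∙∘⊛≋????
?????∘∘∙⊛∘????
?????∙∙⊛∘⊛????
??????????????

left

??????????????
??????????????
??????????????
??????????????
??????????????
?????⊞∘⊛∘⊛∘???
?????∘∘∘≋∙∘???
?????≋⊛⊚∘∘∘???
?????⊛∘∘∙∘⊛???
?????∘∙∙∘∘∘???
??????⊛∙∘⊛≋???
??????∘∘∙⊛∘???
??????∙∙⊛∘⊛???
??????????????

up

??????????????
??????????????
??????????????
??????????????
??????????????
?????∘∙⊞⊞∘????
?????⊞∘⊛∘⊛∘???
?????∘∘⊚≋∙∘???
?????≋⊛∙∘∘∘???
?????⊛∘∘∙∘⊛???
?????∘∙∙∘∘∘???
??????⊛∙∘⊛≋???
??????∘∘∙⊛∘???
??????∙∙⊛∘⊛???

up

⊞⊞⊞⊞⊞⊞⊞⊞⊞⊞⊞⊞⊞⊞
??????????????
??????????????
??????????????
??????????????
?????∘∙∘∘⊛????
?????∘∙⊞⊞∘????
?????⊞∘⊚∘⊛∘???
?????∘∘∘≋∙∘???
?????≋⊛∙∘∘∘???
?????⊛∘∘∙∘⊛???
?????∘∙∙∘∘∘???
??????⊛∙∘⊛≋???
??????∘∘∙⊛∘???

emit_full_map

∘∙∘∘⊛?
∘∙⊞⊞∘?
⊞∘⊚∘⊛∘
∘∘∘≋∙∘
≋⊛∙∘∘∘
⊛∘∘∙∘⊛
∘∙∙∘∘∘
?⊛∙∘⊛≋
?∘∘∙⊛∘
?∙∙⊛∘⊛

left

⊞⊞⊞⊞⊞⊞⊞⊞⊞⊞⊞⊞⊞⊞
??????????????
??????????????
??????????????
??????????????
?????∘∘∙∘∘⊛???
?????⊛∘∙⊞⊞∘???
?????≋⊞⊚⊛∘⊛∘??
?????⊛∘∘∘≋∙∘??
?????⊞≋⊛∙∘∘∘??
??????⊛∘∘∙∘⊛??
??????∘∙∙∘∘∘??
???????⊛∙∘⊛≋??
???????∘∘∙⊛∘??

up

⊞⊞⊞⊞⊞⊞⊞⊞⊞⊞⊞⊞⊞⊞
⊞⊞⊞⊞⊞⊞⊞⊞⊞⊞⊞⊞⊞⊞
??????????????
??????????????
??????????????
?????⊞∘∘∘≋????
?????∘∘∙∘∘⊛???
?????⊛∘⊚⊞⊞∘???
?????≋⊞∘⊛∘⊛∘??
?????⊛∘∘∘≋∙∘??
?????⊞≋⊛∙∘∘∘??
??????⊛∘∘∙∘⊛??
??????∘∙∙∘∘∘??
???????⊛∙∘⊛≋??

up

⊞⊞⊞⊞⊞⊞⊞⊞⊞⊞⊞⊞⊞⊞
⊞⊞⊞⊞⊞⊞⊞⊞⊞⊞⊞⊞⊞⊞
⊞⊞⊞⊞⊞⊞⊞⊞⊞⊞⊞⊞⊞⊞
??????????????
??????????????
?????∙⊛⊞≋∙????
?????⊞∘∘∘≋????
?????∘∘⊚∘∘⊛???
?????⊛∘∙⊞⊞∘???
?????≋⊞∘⊛∘⊛∘??
?????⊛∘∘∘≋∙∘??
?????⊞≋⊛∙∘∘∘??
??????⊛∘∘∙∘⊛??
??????∘∙∙∘∘∘??

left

⊞⊞⊞⊞⊞⊞⊞⊞⊞⊞⊞⊞⊞⊞
⊞⊞⊞⊞⊞⊞⊞⊞⊞⊞⊞⊞⊞⊞
⊞⊞⊞⊞⊞⊞⊞⊞⊞⊞⊞⊞⊞⊞
??????????????
??????????????
?????∙∙⊛⊞≋∙???
?????∘⊞∘∘∘≋???
?????∘∘⊚∙∘∘⊛??
?????∘⊛∘∙⊞⊞∘??
?????∙≋⊞∘⊛∘⊛∘?
??????⊛∘∘∘≋∙∘?
??????⊞≋⊛∙∘∘∘?
???????⊛∘∘∙∘⊛?
???????∘∙∙∘∘∘?

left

⊞⊞⊞⊞⊞⊞⊞⊞⊞⊞⊞⊞⊞⊞
⊞⊞⊞⊞⊞⊞⊞⊞⊞⊞⊞⊞⊞⊞
⊞⊞⊞⊞⊞⊞⊞⊞⊞⊞⊞⊞⊞⊞
??????????????
??????????????
?????⊞∙∙⊛⊞≋∙??
?????⊛∘⊞∘∘∘≋??
?????∙∘⊚∘∙∘∘⊛?
?????∘∘⊛∘∙⊞⊞∘?
?????∘∙≋⊞∘⊛∘⊛∘
???????⊛∘∘∘≋∙∘
???????⊞≋⊛∙∘∘∘
????????⊛∘∘∙∘⊛
????????∘∙∙∘∘∘

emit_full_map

⊞∙∙⊛⊞≋∙??
⊛∘⊞∘∘∘≋??
∙∘⊚∘∙∘∘⊛?
∘∘⊛∘∙⊞⊞∘?
∘∙≋⊞∘⊛∘⊛∘
??⊛∘∘∘≋∙∘
??⊞≋⊛∙∘∘∘
???⊛∘∘∙∘⊛
???∘∙∙∘∘∘
????⊛∙∘⊛≋
????∘∘∙⊛∘
????∙∙⊛∘⊛

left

⊞⊞⊞⊞⊞⊞⊞⊞⊞⊞⊞⊞⊞⊞
⊞⊞⊞⊞⊞⊞⊞⊞⊞⊞⊞⊞⊞⊞
⊞⊞⊞⊞⊞⊞⊞⊞⊞⊞⊞⊞⊞⊞
??????????????
??????????????
?????∘⊞∙∙⊛⊞≋∙?
?????⊛⊛∘⊞∘∘∘≋?
?????∙∙⊚∘∘∙∘∘⊛
?????⊛∘∘⊛∘∙⊞⊞∘
?????⊛∘∙≋⊞∘⊛∘⊛
????????⊛∘∘∘≋∙
????????⊞≋⊛∙∘∘
?????????⊛∘∘∙∘
?????????∘∙∙∘∘

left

⊞⊞⊞⊞⊞⊞⊞⊞⊞⊞⊞⊞⊞⊞
⊞⊞⊞⊞⊞⊞⊞⊞⊞⊞⊞⊞⊞⊞
⊞⊞⊞⊞⊞⊞⊞⊞⊞⊞⊞⊞⊞⊞
??????????????
??????????????
?????≋∘⊞∙∙⊛⊞≋∙
?????∙⊛⊛∘⊞∘∘∘≋
?????∘∙⊚∘∘∘∙∘∘
?????∙⊛∘∘⊛∘∙⊞⊞
?????∘⊛∘∙≋⊞∘⊛∘
?????????⊛∘∘∘≋
?????????⊞≋⊛∙∘
??????????⊛∘∘∙
??????????∘∙∙∘

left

⊞⊞⊞⊞⊞⊞⊞⊞⊞⊞⊞⊞⊞⊞
⊞⊞⊞⊞⊞⊞⊞⊞⊞⊞⊞⊞⊞⊞
⊞⊞⊞⊞⊞⊞⊞⊞⊞⊞⊞⊞⊞⊞
??????????????
??????????????
?????∘≋∘⊞∙∙⊛⊞≋
?????∙∙⊛⊛∘⊞∘∘∘
?????∙∘⊚∙∘∘∘∙∘
?????⊞∙⊛∘∘⊛∘∙⊞
?????∙∘⊛∘∙≋⊞∘⊛
??????????⊛∘∘∘
??????????⊞≋⊛∙
???????????⊛∘∘
???????????∘∙∙

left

⊞⊞⊞⊞⊞⊞⊞⊞⊞⊞⊞⊞⊞⊞
⊞⊞⊞⊞⊞⊞⊞⊞⊞⊞⊞⊞⊞⊞
⊞⊞⊞⊞⊞⊞⊞⊞⊞⊞⊞⊞⊞⊞
??????????????
??????????????
?????⊛∘≋∘⊞∙∙⊛⊞
?????≋∙∙⊛⊛∘⊞∘∘
?????⊛∙⊚∙∙∘∘∘∙
?????⊛⊞∙⊛∘∘⊛∘∙
?????∘∙∘⊛∘∙≋⊞∘
???????????⊛∘∘
???????????⊞≋⊛
????????????⊛∘
????????????∘∙

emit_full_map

⊛∘≋∘⊞∙∙⊛⊞≋∙??
≋∙∙⊛⊛∘⊞∘∘∘≋??
⊛∙⊚∙∙∘∘∘∙∘∘⊛?
⊛⊞∙⊛∘∘⊛∘∙⊞⊞∘?
∘∙∘⊛∘∙≋⊞∘⊛∘⊛∘
??????⊛∘∘∘≋∙∘
??????⊞≋⊛∙∘∘∘
???????⊛∘∘∙∘⊛
???????∘∙∙∘∘∘
????????⊛∙∘⊛≋
????????∘∘∙⊛∘
????????∙∙⊛∘⊛


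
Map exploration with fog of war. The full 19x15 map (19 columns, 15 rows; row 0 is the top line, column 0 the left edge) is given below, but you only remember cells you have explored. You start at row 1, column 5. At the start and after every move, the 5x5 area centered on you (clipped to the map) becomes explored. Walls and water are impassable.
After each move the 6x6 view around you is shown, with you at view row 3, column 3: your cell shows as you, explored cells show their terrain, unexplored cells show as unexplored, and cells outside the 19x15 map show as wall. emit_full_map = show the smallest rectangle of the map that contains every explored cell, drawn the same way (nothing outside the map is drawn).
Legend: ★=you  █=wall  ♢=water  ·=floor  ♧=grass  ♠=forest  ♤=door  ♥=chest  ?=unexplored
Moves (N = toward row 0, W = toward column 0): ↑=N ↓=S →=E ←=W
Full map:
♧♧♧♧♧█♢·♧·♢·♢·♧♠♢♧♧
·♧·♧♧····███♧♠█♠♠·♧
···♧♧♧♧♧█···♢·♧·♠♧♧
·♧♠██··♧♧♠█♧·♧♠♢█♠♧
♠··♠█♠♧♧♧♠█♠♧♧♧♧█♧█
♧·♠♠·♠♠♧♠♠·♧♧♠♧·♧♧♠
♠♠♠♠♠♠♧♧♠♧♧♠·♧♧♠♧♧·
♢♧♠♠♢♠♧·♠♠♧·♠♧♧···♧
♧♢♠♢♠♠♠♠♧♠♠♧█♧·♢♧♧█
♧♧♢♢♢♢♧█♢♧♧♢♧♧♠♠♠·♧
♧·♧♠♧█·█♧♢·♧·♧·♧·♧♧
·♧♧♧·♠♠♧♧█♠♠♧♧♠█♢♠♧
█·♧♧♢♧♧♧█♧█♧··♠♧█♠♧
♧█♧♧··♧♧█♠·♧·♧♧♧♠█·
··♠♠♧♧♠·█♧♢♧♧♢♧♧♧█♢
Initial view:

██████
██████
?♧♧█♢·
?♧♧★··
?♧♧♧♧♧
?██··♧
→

██████
██████
♧♧█♢·♧
♧♧·★··
♧♧♧♧♧█
██··♧♧

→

██████
██████
♧█♢·♧·
♧··★·█
♧♧♧♧█·
█··♧♧♠

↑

██████
██████
██████
♧█♢★♧·
♧····█
♧♧♧♧█·

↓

██████
██████
♧█♢·♧·
♧··★·█
♧♧♧♧█·
█··♧♧♠

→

██████
██████
█♢·♧·♢
···★██
♧♧♧█··
··♧♧♠█

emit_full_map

♧♧█♢·♧·♢
♧♧···★██
♧♧♧♧♧█··
██··♧♧♠█

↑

██████
██████
██████
█♢·★·♢
····██
♧♧♧█··

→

██████
██████
██████
♢·♧★♢·
···███
♧♧█···

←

██████
██████
██████
█♢·★·♢
····██
♧♧♧█··

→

██████
██████
██████
♢·♧★♢·
···███
♧♧█···


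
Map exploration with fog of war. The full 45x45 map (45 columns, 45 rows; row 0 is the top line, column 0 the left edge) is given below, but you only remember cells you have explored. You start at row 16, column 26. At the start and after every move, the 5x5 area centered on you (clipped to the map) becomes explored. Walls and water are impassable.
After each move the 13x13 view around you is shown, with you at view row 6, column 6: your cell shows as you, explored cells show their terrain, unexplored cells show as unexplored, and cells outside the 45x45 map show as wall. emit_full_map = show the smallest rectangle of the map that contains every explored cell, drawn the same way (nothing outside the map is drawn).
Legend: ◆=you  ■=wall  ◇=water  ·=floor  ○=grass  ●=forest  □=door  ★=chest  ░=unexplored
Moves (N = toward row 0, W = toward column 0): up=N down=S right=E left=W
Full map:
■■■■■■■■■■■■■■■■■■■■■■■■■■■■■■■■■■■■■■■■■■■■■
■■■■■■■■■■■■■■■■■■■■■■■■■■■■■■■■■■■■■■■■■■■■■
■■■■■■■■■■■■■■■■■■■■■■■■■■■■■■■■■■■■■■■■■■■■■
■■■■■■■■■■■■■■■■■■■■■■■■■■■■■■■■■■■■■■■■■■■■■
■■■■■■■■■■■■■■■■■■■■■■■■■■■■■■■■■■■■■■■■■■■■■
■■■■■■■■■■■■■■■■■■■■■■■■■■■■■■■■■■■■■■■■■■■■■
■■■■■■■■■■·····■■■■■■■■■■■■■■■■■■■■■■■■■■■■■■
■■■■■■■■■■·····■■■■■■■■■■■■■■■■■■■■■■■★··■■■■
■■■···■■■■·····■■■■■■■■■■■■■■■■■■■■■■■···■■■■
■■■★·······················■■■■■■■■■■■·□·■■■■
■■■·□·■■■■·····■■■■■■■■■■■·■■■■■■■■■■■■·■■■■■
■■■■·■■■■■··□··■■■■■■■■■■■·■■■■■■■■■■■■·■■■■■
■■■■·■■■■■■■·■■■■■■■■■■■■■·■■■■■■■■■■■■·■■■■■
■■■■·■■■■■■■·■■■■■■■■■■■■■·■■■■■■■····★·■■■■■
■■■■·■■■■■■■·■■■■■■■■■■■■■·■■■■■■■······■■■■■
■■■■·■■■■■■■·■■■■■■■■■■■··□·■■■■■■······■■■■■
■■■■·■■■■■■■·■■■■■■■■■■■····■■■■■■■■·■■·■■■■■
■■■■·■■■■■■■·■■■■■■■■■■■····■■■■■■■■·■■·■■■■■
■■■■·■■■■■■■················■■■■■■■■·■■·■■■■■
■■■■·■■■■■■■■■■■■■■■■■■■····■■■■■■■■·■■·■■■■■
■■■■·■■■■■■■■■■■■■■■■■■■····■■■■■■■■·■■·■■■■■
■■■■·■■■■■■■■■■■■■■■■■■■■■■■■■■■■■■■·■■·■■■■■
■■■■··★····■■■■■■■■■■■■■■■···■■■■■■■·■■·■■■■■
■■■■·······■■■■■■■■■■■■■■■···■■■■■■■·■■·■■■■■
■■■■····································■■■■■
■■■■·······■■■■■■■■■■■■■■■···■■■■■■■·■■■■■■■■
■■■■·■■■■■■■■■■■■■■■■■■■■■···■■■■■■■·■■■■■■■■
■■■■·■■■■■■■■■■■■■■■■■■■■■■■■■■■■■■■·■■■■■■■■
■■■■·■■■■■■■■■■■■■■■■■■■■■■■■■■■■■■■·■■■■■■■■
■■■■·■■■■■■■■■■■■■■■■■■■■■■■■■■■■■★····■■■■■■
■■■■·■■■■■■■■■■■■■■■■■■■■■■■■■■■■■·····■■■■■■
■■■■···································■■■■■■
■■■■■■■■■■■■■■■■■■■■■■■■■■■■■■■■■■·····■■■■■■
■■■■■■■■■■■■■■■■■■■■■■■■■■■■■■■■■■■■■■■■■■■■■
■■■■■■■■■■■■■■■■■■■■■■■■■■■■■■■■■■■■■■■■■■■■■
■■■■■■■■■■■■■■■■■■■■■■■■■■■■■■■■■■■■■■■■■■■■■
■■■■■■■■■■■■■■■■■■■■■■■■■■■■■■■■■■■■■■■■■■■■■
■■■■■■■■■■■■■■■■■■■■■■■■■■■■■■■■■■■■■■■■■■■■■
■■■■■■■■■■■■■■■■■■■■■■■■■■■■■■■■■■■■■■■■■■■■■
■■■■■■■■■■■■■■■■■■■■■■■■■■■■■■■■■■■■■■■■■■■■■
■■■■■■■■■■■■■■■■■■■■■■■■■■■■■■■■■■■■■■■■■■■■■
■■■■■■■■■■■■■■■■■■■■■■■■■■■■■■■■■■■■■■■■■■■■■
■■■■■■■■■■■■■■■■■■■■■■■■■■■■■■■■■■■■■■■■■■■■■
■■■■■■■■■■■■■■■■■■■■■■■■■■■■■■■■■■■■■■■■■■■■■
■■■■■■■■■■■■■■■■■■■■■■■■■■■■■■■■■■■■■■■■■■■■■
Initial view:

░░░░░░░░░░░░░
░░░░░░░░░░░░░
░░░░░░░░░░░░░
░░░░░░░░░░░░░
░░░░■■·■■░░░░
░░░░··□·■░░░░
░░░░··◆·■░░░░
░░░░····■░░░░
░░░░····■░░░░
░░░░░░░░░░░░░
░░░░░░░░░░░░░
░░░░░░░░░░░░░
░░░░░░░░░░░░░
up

░░░░░░░░░░░░░
░░░░░░░░░░░░░
░░░░░░░░░░░░░
░░░░░░░░░░░░░
░░░░■■·■■░░░░
░░░░■■·■■░░░░
░░░░··◆·■░░░░
░░░░····■░░░░
░░░░····■░░░░
░░░░····■░░░░
░░░░░░░░░░░░░
░░░░░░░░░░░░░
░░░░░░░░░░░░░

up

░░░░░░░░░░░░░
░░░░░░░░░░░░░
░░░░░░░░░░░░░
░░░░░░░░░░░░░
░░░░■■·■■░░░░
░░░░■■·■■░░░░
░░░░■■◆■■░░░░
░░░░··□·■░░░░
░░░░····■░░░░
░░░░····■░░░░
░░░░····■░░░░
░░░░░░░░░░░░░
░░░░░░░░░░░░░

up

░░░░░░░░░░░░░
░░░░░░░░░░░░░
░░░░░░░░░░░░░
░░░░░░░░░░░░░
░░░░■■·■■░░░░
░░░░■■·■■░░░░
░░░░■■◆■■░░░░
░░░░■■·■■░░░░
░░░░··□·■░░░░
░░░░····■░░░░
░░░░····■░░░░
░░░░····■░░░░
░░░░░░░░░░░░░

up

░░░░░░░░░░░░░
░░░░░░░░░░░░░
░░░░░░░░░░░░░
░░░░░░░░░░░░░
░░░░■■·■■░░░░
░░░░■■·■■░░░░
░░░░■■◆■■░░░░
░░░░■■·■■░░░░
░░░░■■·■■░░░░
░░░░··□·■░░░░
░░░░····■░░░░
░░░░····■░░░░
░░░░····■░░░░

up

░░░░░░░░░░░░░
░░░░░░░░░░░░░
░░░░░░░░░░░░░
░░░░░░░░░░░░░
░░░░···■■░░░░
░░░░■■·■■░░░░
░░░░■■◆■■░░░░
░░░░■■·■■░░░░
░░░░■■·■■░░░░
░░░░■■·■■░░░░
░░░░··□·■░░░░
░░░░····■░░░░
░░░░····■░░░░

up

░░░░░░░░░░░░░
░░░░░░░░░░░░░
░░░░░░░░░░░░░
░░░░░░░░░░░░░
░░░░■■■■■░░░░
░░░░···■■░░░░
░░░░■■◆■■░░░░
░░░░■■·■■░░░░
░░░░■■·■■░░░░
░░░░■■·■■░░░░
░░░░■■·■■░░░░
░░░░··□·■░░░░
░░░░····■░░░░

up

░░░░░░░░░░░░░
░░░░░░░░░░░░░
░░░░░░░░░░░░░
░░░░░░░░░░░░░
░░░░■■■■■░░░░
░░░░■■■■■░░░░
░░░░··◆■■░░░░
░░░░■■·■■░░░░
░░░░■■·■■░░░░
░░░░■■·■■░░░░
░░░░■■·■■░░░░
░░░░■■·■■░░░░
░░░░··□·■░░░░

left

░░░░░░░░░░░░░
░░░░░░░░░░░░░
░░░░░░░░░░░░░
░░░░░░░░░░░░░
░░░░■■■■■■░░░
░░░░■■■■■■░░░
░░░░··◆·■■░░░
░░░░■■■·■■░░░
░░░░■■■·■■░░░
░░░░░■■·■■░░░
░░░░░■■·■■░░░
░░░░░■■·■■░░░
░░░░░··□·■░░░

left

░░░░░░░░░░░░░
░░░░░░░░░░░░░
░░░░░░░░░░░░░
░░░░░░░░░░░░░
░░░░■■■■■■■░░
░░░░■■■■■■■░░
░░░░··◆··■■░░
░░░░■■■■·■■░░
░░░░■■■■·■■░░
░░░░░░■■·■■░░
░░░░░░■■·■■░░
░░░░░░■■·■■░░
░░░░░░··□·■░░

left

░░░░░░░░░░░░░
░░░░░░░░░░░░░
░░░░░░░░░░░░░
░░░░░░░░░░░░░
░░░░■■■■■■■■░
░░░░■■■■■■■■░
░░░░··◆···■■░
░░░░■■■■■·■■░
░░░░■■■■■·■■░
░░░░░░░■■·■■░
░░░░░░░■■·■■░
░░░░░░░■■·■■░
░░░░░░░··□·■░

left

░░░░░░░░░░░░░
░░░░░░░░░░░░░
░░░░░░░░░░░░░
░░░░░░░░░░░░░
░░░░■■■■■■■■■
░░░░■■■■■■■■■
░░░░··◆····■■
░░░░■■■■■■·■■
░░░░■■■■■■·■■
░░░░░░░░■■·■■
░░░░░░░░■■·■■
░░░░░░░░■■·■■
░░░░░░░░··□·■

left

░░░░░░░░░░░░░
░░░░░░░░░░░░░
░░░░░░░░░░░░░
░░░░░░░░░░░░░
░░░░■■■■■■■■■
░░░░■■■■■■■■■
░░░░··◆·····■
░░░░■■■■■■■·■
░░░░■■■■■■■·■
░░░░░░░░░■■·■
░░░░░░░░░■■·■
░░░░░░░░░■■·■
░░░░░░░░░··□·

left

░░░░░░░░░░░░░
░░░░░░░░░░░░░
░░░░░░░░░░░░░
░░░░░░░░░░░░░
░░░░■■■■■■■■■
░░░░■■■■■■■■■
░░░░··◆······
░░░░■■■■■■■■·
░░░░■■■■■■■■·
░░░░░░░░░░■■·
░░░░░░░░░░■■·
░░░░░░░░░░■■·
░░░░░░░░░░··□

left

░░░░░░░░░░░░░
░░░░░░░░░░░░░
░░░░░░░░░░░░░
░░░░░░░░░░░░░
░░░░■■■■■■■■■
░░░░■■■■■■■■■
░░░░··◆······
░░░░■■■■■■■■■
░░░░■■■■■■■■■
░░░░░░░░░░░■■
░░░░░░░░░░░■■
░░░░░░░░░░░■■
░░░░░░░░░░░··

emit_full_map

■■■■■■■■■■■■
■■■■■■■■■■■■
··◆·······■■
■■■■■■■■■·■■
■■■■■■■■■·■■
░░░░░░░■■·■■
░░░░░░░■■·■■
░░░░░░░■■·■■
░░░░░░░··□·■
░░░░░░░····■
░░░░░░░····■
░░░░░░░····■

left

░░░░░░░░░░░░░
░░░░░░░░░░░░░
░░░░░░░░░░░░░
░░░░░░░░░░░░░
░░░░■■■■■■■■■
░░░░■■■■■■■■■
░░░░··◆······
░░░░■■■■■■■■■
░░░░■■■■■■■■■
░░░░░░░░░░░░■
░░░░░░░░░░░░■
░░░░░░░░░░░░■
░░░░░░░░░░░░·

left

░░░░░░░░░░░░░
░░░░░░░░░░░░░
░░░░░░░░░░░░░
░░░░░░░░░░░░░
░░░░■■■■■■■■■
░░░░■■■■■■■■■
░░░░··◆······
░░░░■■■■■■■■■
░░░░■■■■■■■■■
░░░░░░░░░░░░░
░░░░░░░░░░░░░
░░░░░░░░░░░░░
░░░░░░░░░░░░░

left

░░░░░░░░░░░░░
░░░░░░░░░░░░░
░░░░░░░░░░░░░
░░░░░░░░░░░░░
░░░░·■■■■■■■■
░░░░·■■■■■■■■
░░░░··◆······
░░░░·■■■■■■■■
░░░░·■■■■■■■■
░░░░░░░░░░░░░
░░░░░░░░░░░░░
░░░░░░░░░░░░░
░░░░░░░░░░░░░

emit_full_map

·■■■■■■■■■■■■■■
·■■■■■■■■■■■■■■
··◆··········■■
·■■■■■■■■■■■·■■
·■■■■■■■■■■■·■■
░░░░░░░░░░■■·■■
░░░░░░░░░░■■·■■
░░░░░░░░░░■■·■■
░░░░░░░░░░··□·■
░░░░░░░░░░····■
░░░░░░░░░░····■
░░░░░░░░░░····■
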